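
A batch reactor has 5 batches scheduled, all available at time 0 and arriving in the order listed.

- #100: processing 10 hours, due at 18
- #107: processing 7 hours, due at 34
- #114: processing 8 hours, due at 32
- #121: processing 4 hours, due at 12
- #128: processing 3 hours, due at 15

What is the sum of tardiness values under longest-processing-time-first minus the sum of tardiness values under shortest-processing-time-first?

20

LPT (decreasing processing time): #100 #114 #107 #121 #128.
#100: 0→10, due 18, tardiness 0
#114: 10→18, due 32, tardiness 0
#107: 18→25, due 34, tardiness 0
#121: 25→29, due 12, tardiness 17
#128: 29→32, due 15, tardiness 17
Sum = 0+0+0+17+17 = 34.
SPT (increasing processing time): #128 #121 #107 #114 #100.
#128: 0→3, due 15, tardiness 0
#121: 3→7, due 12, tardiness 0
#107: 7→14, due 34, tardiness 0
#114: 14→22, due 32, tardiness 0
#100: 22→32, due 18, tardiness 14
Sum = 0+0+0+0+14 = 14.
Difference = 34 − 14 = 20.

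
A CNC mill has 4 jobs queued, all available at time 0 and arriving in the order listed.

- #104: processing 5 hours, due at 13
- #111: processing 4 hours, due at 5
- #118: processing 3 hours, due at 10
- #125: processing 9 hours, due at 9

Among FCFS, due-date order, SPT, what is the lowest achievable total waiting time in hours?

22

FIFO (arrival order): #104 #111 #118 #125.
#104: waits 0, runs 0→5
#111: waits 5, runs 5→9
#118: waits 9, runs 9→12
#125: waits 12, runs 12→21
Sum = 0+5+9+12 = 26.
EDD (increasing due date): #111 #125 #118 #104.
#111: waits 0, runs 0→4
#125: waits 4, runs 4→13
#118: waits 13, runs 13→16
#104: waits 16, runs 16→21
Sum = 0+4+13+16 = 33.
SPT (increasing processing time): #118 #111 #104 #125.
#118: waits 0, runs 0→3
#111: waits 3, runs 3→7
#104: waits 7, runs 7→12
#125: waits 12, runs 12→21
Sum = 0+3+7+12 = 22.
FIFO 26, EDD 33, SPT 22 → minimum 22.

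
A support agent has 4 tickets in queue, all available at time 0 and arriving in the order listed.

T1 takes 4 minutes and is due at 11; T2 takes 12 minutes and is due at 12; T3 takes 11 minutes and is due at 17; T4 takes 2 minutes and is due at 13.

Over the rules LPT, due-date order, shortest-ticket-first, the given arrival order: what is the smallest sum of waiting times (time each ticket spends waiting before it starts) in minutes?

25

LPT (decreasing processing time): T2 T3 T1 T4.
T2: waits 0, runs 0→12
T3: waits 12, runs 12→23
T1: waits 23, runs 23→27
T4: waits 27, runs 27→29
Sum = 0+12+23+27 = 62.
EDD (increasing due date): T1 T2 T4 T3.
T1: waits 0, runs 0→4
T2: waits 4, runs 4→16
T4: waits 16, runs 16→18
T3: waits 18, runs 18→29
Sum = 0+4+16+18 = 38.
SPT (increasing processing time): T4 T1 T3 T2.
T4: waits 0, runs 0→2
T1: waits 2, runs 2→6
T3: waits 6, runs 6→17
T2: waits 17, runs 17→29
Sum = 0+2+6+17 = 25.
FIFO (arrival order): T1 T2 T3 T4.
T1: waits 0, runs 0→4
T2: waits 4, runs 4→16
T3: waits 16, runs 16→27
T4: waits 27, runs 27→29
Sum = 0+4+16+27 = 47.
LPT 62, EDD 38, SPT 25, FIFO 47 → minimum 25.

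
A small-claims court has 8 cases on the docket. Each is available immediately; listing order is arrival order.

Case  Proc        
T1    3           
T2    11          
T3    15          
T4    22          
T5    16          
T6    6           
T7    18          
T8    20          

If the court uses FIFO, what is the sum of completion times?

439

FIFO (arrival order): T1 T2 T3 T4 T5 T6 T7 T8.
T1: 0→3
T2: 3→14
T3: 14→29
T4: 29→51
T5: 51→67
T6: 67→73
T7: 73→91
T8: 91→111
Sum = 3+14+29+51+67+73+91+111 = 439.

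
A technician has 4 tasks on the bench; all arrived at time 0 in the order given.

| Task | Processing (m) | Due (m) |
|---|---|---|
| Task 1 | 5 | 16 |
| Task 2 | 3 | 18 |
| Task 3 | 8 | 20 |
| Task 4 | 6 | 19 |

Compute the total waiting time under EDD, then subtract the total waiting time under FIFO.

-2

EDD (increasing due date): Task 1 Task 2 Task 4 Task 3.
Task 1: waits 0, runs 0→5
Task 2: waits 5, runs 5→8
Task 4: waits 8, runs 8→14
Task 3: waits 14, runs 14→22
Sum = 0+5+8+14 = 27.
FIFO (arrival order): Task 1 Task 2 Task 3 Task 4.
Task 1: waits 0, runs 0→5
Task 2: waits 5, runs 5→8
Task 3: waits 8, runs 8→16
Task 4: waits 16, runs 16→22
Sum = 0+5+8+16 = 29.
Difference = 27 − 29 = -2.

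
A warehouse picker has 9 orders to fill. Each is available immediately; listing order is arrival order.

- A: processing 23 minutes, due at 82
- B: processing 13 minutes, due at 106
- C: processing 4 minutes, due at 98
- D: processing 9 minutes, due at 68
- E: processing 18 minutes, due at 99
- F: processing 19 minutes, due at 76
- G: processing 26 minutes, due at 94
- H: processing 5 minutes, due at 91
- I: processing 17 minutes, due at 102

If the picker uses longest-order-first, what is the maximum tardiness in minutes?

LPT (decreasing processing time): G A F E I B D H C.
G: 0→26, due 94, tardiness 0
A: 26→49, due 82, tardiness 0
F: 49→68, due 76, tardiness 0
E: 68→86, due 99, tardiness 0
I: 86→103, due 102, tardiness 1
B: 103→116, due 106, tardiness 10
D: 116→125, due 68, tardiness 57
H: 125→130, due 91, tardiness 39
C: 130→134, due 98, tardiness 36
Maximum = 57.

57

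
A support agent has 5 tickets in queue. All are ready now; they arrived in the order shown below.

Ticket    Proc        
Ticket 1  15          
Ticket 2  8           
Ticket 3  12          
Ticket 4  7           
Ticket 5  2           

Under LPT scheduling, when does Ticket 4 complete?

LPT (decreasing processing time): Ticket 1 Ticket 3 Ticket 2 Ticket 4 Ticket 5.
Ticket 1: 0→15
Ticket 3: 15→27
Ticket 2: 27→35
Ticket 4: 35→42

42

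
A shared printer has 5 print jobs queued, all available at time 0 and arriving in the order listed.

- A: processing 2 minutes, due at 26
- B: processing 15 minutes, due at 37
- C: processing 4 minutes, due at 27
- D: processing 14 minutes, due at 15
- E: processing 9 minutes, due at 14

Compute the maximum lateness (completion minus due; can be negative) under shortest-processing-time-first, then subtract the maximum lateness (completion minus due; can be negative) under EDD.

6

SPT (increasing processing time): A C E D B.
A: 0→2, due 26, lateness -24
C: 2→6, due 27, lateness -21
E: 6→15, due 14, lateness 1
D: 15→29, due 15, lateness 14
B: 29→44, due 37, lateness 7
Maximum = 14.
EDD (increasing due date): E D A C B.
E: 0→9, due 14, lateness -5
D: 9→23, due 15, lateness 8
A: 23→25, due 26, lateness -1
C: 25→29, due 27, lateness 2
B: 29→44, due 37, lateness 7
Maximum = 8.
Difference = 14 − 8 = 6.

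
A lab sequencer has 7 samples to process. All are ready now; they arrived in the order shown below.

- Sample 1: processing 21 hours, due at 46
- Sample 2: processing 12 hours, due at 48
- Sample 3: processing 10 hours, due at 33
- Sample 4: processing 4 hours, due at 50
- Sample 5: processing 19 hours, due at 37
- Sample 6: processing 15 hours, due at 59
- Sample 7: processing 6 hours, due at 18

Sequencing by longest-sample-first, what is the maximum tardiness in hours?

65

LPT (decreasing processing time): Sample 1 Sample 5 Sample 6 Sample 2 Sample 3 Sample 7 Sample 4.
Sample 1: 0→21, due 46, tardiness 0
Sample 5: 21→40, due 37, tardiness 3
Sample 6: 40→55, due 59, tardiness 0
Sample 2: 55→67, due 48, tardiness 19
Sample 3: 67→77, due 33, tardiness 44
Sample 7: 77→83, due 18, tardiness 65
Sample 4: 83→87, due 50, tardiness 37
Maximum = 65.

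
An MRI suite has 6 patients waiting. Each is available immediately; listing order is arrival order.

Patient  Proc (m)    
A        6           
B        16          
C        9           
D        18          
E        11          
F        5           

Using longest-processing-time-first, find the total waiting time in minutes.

LPT (decreasing processing time): D B E C A F.
D: waits 0, runs 0→18
B: waits 18, runs 18→34
E: waits 34, runs 34→45
C: waits 45, runs 45→54
A: waits 54, runs 54→60
F: waits 60, runs 60→65
Sum = 0+18+34+45+54+60 = 211.

211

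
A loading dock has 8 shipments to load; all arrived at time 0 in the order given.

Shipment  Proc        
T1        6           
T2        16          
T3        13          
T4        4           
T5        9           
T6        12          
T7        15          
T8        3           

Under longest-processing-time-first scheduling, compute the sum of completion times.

LPT (decreasing processing time): T2 T7 T3 T6 T5 T1 T4 T8.
T2: 0→16
T7: 16→31
T3: 31→44
T6: 44→56
T5: 56→65
T1: 65→71
T4: 71→75
T8: 75→78
Sum = 16+31+44+56+65+71+75+78 = 436.

436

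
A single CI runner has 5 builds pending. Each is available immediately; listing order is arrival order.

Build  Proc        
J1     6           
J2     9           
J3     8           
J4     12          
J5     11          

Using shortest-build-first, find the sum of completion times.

123

SPT (increasing processing time): J1 J3 J2 J5 J4.
J1: 0→6
J3: 6→14
J2: 14→23
J5: 23→34
J4: 34→46
Sum = 6+14+23+34+46 = 123.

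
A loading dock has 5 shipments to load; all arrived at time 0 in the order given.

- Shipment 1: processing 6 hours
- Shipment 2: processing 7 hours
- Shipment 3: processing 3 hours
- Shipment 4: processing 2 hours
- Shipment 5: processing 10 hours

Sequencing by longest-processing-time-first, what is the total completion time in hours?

LPT (decreasing processing time): Shipment 5 Shipment 2 Shipment 1 Shipment 3 Shipment 4.
Shipment 5: 0→10
Shipment 2: 10→17
Shipment 1: 17→23
Shipment 3: 23→26
Shipment 4: 26→28
Sum = 10+17+23+26+28 = 104.

104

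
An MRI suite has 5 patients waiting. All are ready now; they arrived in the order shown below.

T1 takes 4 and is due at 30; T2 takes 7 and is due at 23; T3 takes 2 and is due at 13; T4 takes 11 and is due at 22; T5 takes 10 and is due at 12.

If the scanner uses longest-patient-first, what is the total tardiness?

37

LPT (decreasing processing time): T4 T5 T2 T1 T3.
T4: 0→11, due 22, tardiness 0
T5: 11→21, due 12, tardiness 9
T2: 21→28, due 23, tardiness 5
T1: 28→32, due 30, tardiness 2
T3: 32→34, due 13, tardiness 21
Sum = 0+9+5+2+21 = 37.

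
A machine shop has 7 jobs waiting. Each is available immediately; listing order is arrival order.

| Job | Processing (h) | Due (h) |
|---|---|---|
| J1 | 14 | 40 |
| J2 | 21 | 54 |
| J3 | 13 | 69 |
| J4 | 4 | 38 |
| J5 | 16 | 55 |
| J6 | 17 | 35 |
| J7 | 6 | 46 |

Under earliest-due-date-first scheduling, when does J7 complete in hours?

41

EDD (increasing due date): J6 J4 J1 J7 J2 J5 J3.
J6: 0→17
J4: 17→21
J1: 21→35
J7: 35→41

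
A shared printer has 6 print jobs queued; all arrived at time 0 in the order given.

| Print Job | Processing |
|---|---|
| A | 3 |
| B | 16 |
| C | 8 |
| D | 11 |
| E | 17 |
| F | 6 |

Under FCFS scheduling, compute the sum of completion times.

203

FIFO (arrival order): A B C D E F.
A: 0→3
B: 3→19
C: 19→27
D: 27→38
E: 38→55
F: 55→61
Sum = 3+19+27+38+55+61 = 203.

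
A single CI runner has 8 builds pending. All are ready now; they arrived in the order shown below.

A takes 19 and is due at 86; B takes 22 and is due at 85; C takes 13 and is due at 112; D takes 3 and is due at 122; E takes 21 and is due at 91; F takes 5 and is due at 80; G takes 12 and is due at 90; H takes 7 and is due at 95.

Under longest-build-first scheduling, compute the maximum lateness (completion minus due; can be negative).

LPT (decreasing processing time): B E A C G H F D.
B: 0→22, due 85, lateness -63
E: 22→43, due 91, lateness -48
A: 43→62, due 86, lateness -24
C: 62→75, due 112, lateness -37
G: 75→87, due 90, lateness -3
H: 87→94, due 95, lateness -1
F: 94→99, due 80, lateness 19
D: 99→102, due 122, lateness -20
Maximum = 19.

19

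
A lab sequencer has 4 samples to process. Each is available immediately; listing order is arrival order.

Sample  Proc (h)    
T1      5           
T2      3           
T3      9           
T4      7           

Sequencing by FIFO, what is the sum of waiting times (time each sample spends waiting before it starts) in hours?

30

FIFO (arrival order): T1 T2 T3 T4.
T1: waits 0, runs 0→5
T2: waits 5, runs 5→8
T3: waits 8, runs 8→17
T4: waits 17, runs 17→24
Sum = 0+5+8+17 = 30.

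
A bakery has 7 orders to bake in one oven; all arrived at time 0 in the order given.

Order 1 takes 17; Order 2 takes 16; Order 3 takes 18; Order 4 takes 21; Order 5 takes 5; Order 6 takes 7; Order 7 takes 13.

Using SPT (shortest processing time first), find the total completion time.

314

SPT (increasing processing time): Order 5 Order 6 Order 7 Order 2 Order 1 Order 3 Order 4.
Order 5: 0→5
Order 6: 5→12
Order 7: 12→25
Order 2: 25→41
Order 1: 41→58
Order 3: 58→76
Order 4: 76→97
Sum = 5+12+25+41+58+76+97 = 314.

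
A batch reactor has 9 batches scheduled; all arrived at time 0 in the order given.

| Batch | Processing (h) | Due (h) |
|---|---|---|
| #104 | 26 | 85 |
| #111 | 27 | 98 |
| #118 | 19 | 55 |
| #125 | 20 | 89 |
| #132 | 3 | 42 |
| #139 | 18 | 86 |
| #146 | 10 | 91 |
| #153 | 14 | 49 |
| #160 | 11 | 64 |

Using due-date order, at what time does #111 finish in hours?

EDD (increasing due date): #132 #153 #118 #160 #104 #139 #125 #146 #111.
#132: 0→3
#153: 3→17
#118: 17→36
#160: 36→47
#104: 47→73
#139: 73→91
#125: 91→111
#146: 111→121
#111: 121→148

148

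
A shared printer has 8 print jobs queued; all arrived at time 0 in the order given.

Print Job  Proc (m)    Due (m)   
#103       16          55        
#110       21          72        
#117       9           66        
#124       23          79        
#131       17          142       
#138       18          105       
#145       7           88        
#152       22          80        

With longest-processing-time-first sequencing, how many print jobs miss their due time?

3

LPT (decreasing processing time): #124 #152 #110 #138 #131 #103 #117 #145.
#124: 0→23, due 79, tardiness 0
#152: 23→45, due 80, tardiness 0
#110: 45→66, due 72, tardiness 0
#138: 66→84, due 105, tardiness 0
#131: 84→101, due 142, tardiness 0
#103: 101→117, due 55, tardiness 62
#117: 117→126, due 66, tardiness 60
#145: 126→133, due 88, tardiness 45
Late print jobs: 3.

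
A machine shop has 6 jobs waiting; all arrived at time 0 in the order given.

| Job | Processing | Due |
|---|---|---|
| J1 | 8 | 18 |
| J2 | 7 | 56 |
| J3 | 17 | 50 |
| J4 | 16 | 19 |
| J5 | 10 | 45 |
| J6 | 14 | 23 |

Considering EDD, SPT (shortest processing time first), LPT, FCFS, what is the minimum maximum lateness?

16

EDD (increasing due date): J1 J4 J6 J5 J3 J2.
J1: 0→8, due 18, lateness -10
J4: 8→24, due 19, lateness 5
J6: 24→38, due 23, lateness 15
J5: 38→48, due 45, lateness 3
J3: 48→65, due 50, lateness 15
J2: 65→72, due 56, lateness 16
Maximum = 16.
SPT (increasing processing time): J2 J1 J5 J6 J4 J3.
J2: 0→7, due 56, lateness -49
J1: 7→15, due 18, lateness -3
J5: 15→25, due 45, lateness -20
J6: 25→39, due 23, lateness 16
J4: 39→55, due 19, lateness 36
J3: 55→72, due 50, lateness 22
Maximum = 36.
LPT (decreasing processing time): J3 J4 J6 J5 J1 J2.
J3: 0→17, due 50, lateness -33
J4: 17→33, due 19, lateness 14
J6: 33→47, due 23, lateness 24
J5: 47→57, due 45, lateness 12
J1: 57→65, due 18, lateness 47
J2: 65→72, due 56, lateness 16
Maximum = 47.
FIFO (arrival order): J1 J2 J3 J4 J5 J6.
J1: 0→8, due 18, lateness -10
J2: 8→15, due 56, lateness -41
J3: 15→32, due 50, lateness -18
J4: 32→48, due 19, lateness 29
J5: 48→58, due 45, lateness 13
J6: 58→72, due 23, lateness 49
Maximum = 49.
EDD 16, SPT 36, LPT 47, FIFO 49 → minimum 16.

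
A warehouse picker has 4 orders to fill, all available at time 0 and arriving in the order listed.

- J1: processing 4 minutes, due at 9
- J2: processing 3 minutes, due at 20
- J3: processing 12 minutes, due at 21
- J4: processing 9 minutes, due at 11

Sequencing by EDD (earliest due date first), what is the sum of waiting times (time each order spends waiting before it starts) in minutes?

EDD (increasing due date): J1 J4 J2 J3.
J1: waits 0, runs 0→4
J4: waits 4, runs 4→13
J2: waits 13, runs 13→16
J3: waits 16, runs 16→28
Sum = 0+4+13+16 = 33.

33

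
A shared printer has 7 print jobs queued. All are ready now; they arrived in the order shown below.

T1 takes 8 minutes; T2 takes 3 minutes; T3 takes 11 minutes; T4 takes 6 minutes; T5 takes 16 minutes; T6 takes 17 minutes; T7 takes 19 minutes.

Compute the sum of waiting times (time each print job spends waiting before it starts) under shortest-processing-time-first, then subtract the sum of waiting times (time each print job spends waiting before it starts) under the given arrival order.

-12

SPT (increasing processing time): T2 T4 T1 T3 T5 T6 T7.
T2: waits 0, runs 0→3
T4: waits 3, runs 3→9
T1: waits 9, runs 9→17
T3: waits 17, runs 17→28
T5: waits 28, runs 28→44
T6: waits 44, runs 44→61
T7: waits 61, runs 61→80
Sum = 0+3+9+17+28+44+61 = 162.
FIFO (arrival order): T1 T2 T3 T4 T5 T6 T7.
T1: waits 0, runs 0→8
T2: waits 8, runs 8→11
T3: waits 11, runs 11→22
T4: waits 22, runs 22→28
T5: waits 28, runs 28→44
T6: waits 44, runs 44→61
T7: waits 61, runs 61→80
Sum = 0+8+11+22+28+44+61 = 174.
Difference = 162 − 174 = -12.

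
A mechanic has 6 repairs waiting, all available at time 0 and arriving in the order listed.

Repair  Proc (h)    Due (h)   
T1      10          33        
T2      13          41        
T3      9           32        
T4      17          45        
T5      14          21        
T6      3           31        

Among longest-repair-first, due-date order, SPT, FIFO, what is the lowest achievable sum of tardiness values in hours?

32

LPT (decreasing processing time): T4 T5 T2 T1 T3 T6.
T4: 0→17, due 45, tardiness 0
T5: 17→31, due 21, tardiness 10
T2: 31→44, due 41, tardiness 3
T1: 44→54, due 33, tardiness 21
T3: 54→63, due 32, tardiness 31
T6: 63→66, due 31, tardiness 35
Sum = 0+10+3+21+31+35 = 100.
EDD (increasing due date): T5 T6 T3 T1 T2 T4.
T5: 0→14, due 21, tardiness 0
T6: 14→17, due 31, tardiness 0
T3: 17→26, due 32, tardiness 0
T1: 26→36, due 33, tardiness 3
T2: 36→49, due 41, tardiness 8
T4: 49→66, due 45, tardiness 21
Sum = 0+0+0+3+8+21 = 32.
SPT (increasing processing time): T6 T3 T1 T2 T5 T4.
T6: 0→3, due 31, tardiness 0
T3: 3→12, due 32, tardiness 0
T1: 12→22, due 33, tardiness 0
T2: 22→35, due 41, tardiness 0
T5: 35→49, due 21, tardiness 28
T4: 49→66, due 45, tardiness 21
Sum = 0+0+0+0+28+21 = 49.
FIFO (arrival order): T1 T2 T3 T4 T5 T6.
T1: 0→10, due 33, tardiness 0
T2: 10→23, due 41, tardiness 0
T3: 23→32, due 32, tardiness 0
T4: 32→49, due 45, tardiness 4
T5: 49→63, due 21, tardiness 42
T6: 63→66, due 31, tardiness 35
Sum = 0+0+0+4+42+35 = 81.
LPT 100, EDD 32, SPT 49, FIFO 81 → minimum 32.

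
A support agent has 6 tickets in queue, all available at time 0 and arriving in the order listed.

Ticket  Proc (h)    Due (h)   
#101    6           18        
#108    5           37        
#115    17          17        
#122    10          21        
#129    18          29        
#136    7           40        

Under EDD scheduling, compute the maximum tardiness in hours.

23

EDD (increasing due date): #115 #101 #122 #129 #108 #136.
#115: 0→17, due 17, tardiness 0
#101: 17→23, due 18, tardiness 5
#122: 23→33, due 21, tardiness 12
#129: 33→51, due 29, tardiness 22
#108: 51→56, due 37, tardiness 19
#136: 56→63, due 40, tardiness 23
Maximum = 23.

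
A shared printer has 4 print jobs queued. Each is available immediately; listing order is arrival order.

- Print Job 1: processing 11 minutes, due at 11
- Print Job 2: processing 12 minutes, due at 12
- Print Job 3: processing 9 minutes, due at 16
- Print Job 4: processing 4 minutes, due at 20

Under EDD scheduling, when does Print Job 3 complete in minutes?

EDD (increasing due date): Print Job 1 Print Job 2 Print Job 3 Print Job 4.
Print Job 1: 0→11
Print Job 2: 11→23
Print Job 3: 23→32

32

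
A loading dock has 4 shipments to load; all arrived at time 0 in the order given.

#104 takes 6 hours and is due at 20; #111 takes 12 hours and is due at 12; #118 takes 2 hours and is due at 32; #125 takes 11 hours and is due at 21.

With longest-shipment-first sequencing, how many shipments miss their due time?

2

LPT (decreasing processing time): #111 #125 #104 #118.
#111: 0→12, due 12, tardiness 0
#125: 12→23, due 21, tardiness 2
#104: 23→29, due 20, tardiness 9
#118: 29→31, due 32, tardiness 0
Late shipments: 2.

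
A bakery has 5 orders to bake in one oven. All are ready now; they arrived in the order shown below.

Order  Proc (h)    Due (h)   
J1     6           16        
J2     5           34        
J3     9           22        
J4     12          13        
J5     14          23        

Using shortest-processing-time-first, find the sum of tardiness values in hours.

42

SPT (increasing processing time): J2 J1 J3 J4 J5.
J2: 0→5, due 34, tardiness 0
J1: 5→11, due 16, tardiness 0
J3: 11→20, due 22, tardiness 0
J4: 20→32, due 13, tardiness 19
J5: 32→46, due 23, tardiness 23
Sum = 0+0+0+19+23 = 42.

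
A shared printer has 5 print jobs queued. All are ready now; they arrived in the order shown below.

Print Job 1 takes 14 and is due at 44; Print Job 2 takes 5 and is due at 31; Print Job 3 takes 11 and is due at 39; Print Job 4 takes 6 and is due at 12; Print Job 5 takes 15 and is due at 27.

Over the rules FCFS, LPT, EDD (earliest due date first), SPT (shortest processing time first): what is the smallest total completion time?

FIFO (arrival order): Print Job 1 Print Job 2 Print Job 3 Print Job 4 Print Job 5.
Print Job 1: 0→14
Print Job 2: 14→19
Print Job 3: 19→30
Print Job 4: 30→36
Print Job 5: 36→51
Sum = 14+19+30+36+51 = 150.
LPT (decreasing processing time): Print Job 5 Print Job 1 Print Job 3 Print Job 4 Print Job 2.
Print Job 5: 0→15
Print Job 1: 15→29
Print Job 3: 29→40
Print Job 4: 40→46
Print Job 2: 46→51
Sum = 15+29+40+46+51 = 181.
EDD (increasing due date): Print Job 4 Print Job 5 Print Job 2 Print Job 3 Print Job 1.
Print Job 4: 0→6
Print Job 5: 6→21
Print Job 2: 21→26
Print Job 3: 26→37
Print Job 1: 37→51
Sum = 6+21+26+37+51 = 141.
SPT (increasing processing time): Print Job 2 Print Job 4 Print Job 3 Print Job 1 Print Job 5.
Print Job 2: 0→5
Print Job 4: 5→11
Print Job 3: 11→22
Print Job 1: 22→36
Print Job 5: 36→51
Sum = 5+11+22+36+51 = 125.
FIFO 150, LPT 181, EDD 141, SPT 125 → minimum 125.

125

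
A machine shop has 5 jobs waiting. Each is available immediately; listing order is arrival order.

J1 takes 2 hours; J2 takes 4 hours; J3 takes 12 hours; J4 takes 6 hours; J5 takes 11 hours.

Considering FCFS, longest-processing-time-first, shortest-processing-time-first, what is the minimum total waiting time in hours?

43

FIFO (arrival order): J1 J2 J3 J4 J5.
J1: waits 0, runs 0→2
J2: waits 2, runs 2→6
J3: waits 6, runs 6→18
J4: waits 18, runs 18→24
J5: waits 24, runs 24→35
Sum = 0+2+6+18+24 = 50.
LPT (decreasing processing time): J3 J5 J4 J2 J1.
J3: waits 0, runs 0→12
J5: waits 12, runs 12→23
J4: waits 23, runs 23→29
J2: waits 29, runs 29→33
J1: waits 33, runs 33→35
Sum = 0+12+23+29+33 = 97.
SPT (increasing processing time): J1 J2 J4 J5 J3.
J1: waits 0, runs 0→2
J2: waits 2, runs 2→6
J4: waits 6, runs 6→12
J5: waits 12, runs 12→23
J3: waits 23, runs 23→35
Sum = 0+2+6+12+23 = 43.
FIFO 50, LPT 97, SPT 43 → minimum 43.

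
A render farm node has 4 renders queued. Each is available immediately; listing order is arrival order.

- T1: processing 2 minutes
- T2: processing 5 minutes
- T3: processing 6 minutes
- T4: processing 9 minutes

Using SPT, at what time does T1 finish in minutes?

SPT (increasing processing time): T1 T2 T3 T4.
T1: 0→2

2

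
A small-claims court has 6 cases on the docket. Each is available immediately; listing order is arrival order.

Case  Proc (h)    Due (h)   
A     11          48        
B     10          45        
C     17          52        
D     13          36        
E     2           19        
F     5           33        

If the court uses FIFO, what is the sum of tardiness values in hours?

FIFO (arrival order): A B C D E F.
A: 0→11, due 48, tardiness 0
B: 11→21, due 45, tardiness 0
C: 21→38, due 52, tardiness 0
D: 38→51, due 36, tardiness 15
E: 51→53, due 19, tardiness 34
F: 53→58, due 33, tardiness 25
Sum = 0+0+0+15+34+25 = 74.

74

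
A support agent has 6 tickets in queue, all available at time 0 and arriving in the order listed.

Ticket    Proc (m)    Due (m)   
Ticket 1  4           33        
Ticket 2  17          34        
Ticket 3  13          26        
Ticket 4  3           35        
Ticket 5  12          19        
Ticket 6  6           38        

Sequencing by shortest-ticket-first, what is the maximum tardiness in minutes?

SPT (increasing processing time): Ticket 4 Ticket 1 Ticket 6 Ticket 5 Ticket 3 Ticket 2.
Ticket 4: 0→3, due 35, tardiness 0
Ticket 1: 3→7, due 33, tardiness 0
Ticket 6: 7→13, due 38, tardiness 0
Ticket 5: 13→25, due 19, tardiness 6
Ticket 3: 25→38, due 26, tardiness 12
Ticket 2: 38→55, due 34, tardiness 21
Maximum = 21.

21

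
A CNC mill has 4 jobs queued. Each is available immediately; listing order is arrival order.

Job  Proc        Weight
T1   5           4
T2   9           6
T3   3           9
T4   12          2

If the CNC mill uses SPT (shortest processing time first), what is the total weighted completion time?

SPT (increasing processing time): T3 T1 T2 T4.
T3: finishes 3, weight 9, w·C = 27
T1: finishes 8, weight 4, w·C = 32
T2: finishes 17, weight 6, w·C = 102
T4: finishes 29, weight 2, w·C = 58
Sum = 27+32+102+58 = 219.

219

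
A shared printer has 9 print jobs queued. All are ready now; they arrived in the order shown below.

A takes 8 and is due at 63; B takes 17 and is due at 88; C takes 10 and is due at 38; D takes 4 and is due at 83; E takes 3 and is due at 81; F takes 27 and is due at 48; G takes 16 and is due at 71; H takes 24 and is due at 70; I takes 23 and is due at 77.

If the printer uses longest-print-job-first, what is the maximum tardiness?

LPT (decreasing processing time): F H I B G C A D E.
F: 0→27, due 48, tardiness 0
H: 27→51, due 70, tardiness 0
I: 51→74, due 77, tardiness 0
B: 74→91, due 88, tardiness 3
G: 91→107, due 71, tardiness 36
C: 107→117, due 38, tardiness 79
A: 117→125, due 63, tardiness 62
D: 125→129, due 83, tardiness 46
E: 129→132, due 81, tardiness 51
Maximum = 79.

79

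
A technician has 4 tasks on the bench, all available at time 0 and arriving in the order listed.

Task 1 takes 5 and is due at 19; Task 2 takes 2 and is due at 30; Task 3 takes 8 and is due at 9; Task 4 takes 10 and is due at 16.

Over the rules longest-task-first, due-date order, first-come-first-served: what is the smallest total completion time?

52

LPT (decreasing processing time): Task 4 Task 3 Task 1 Task 2.
Task 4: 0→10
Task 3: 10→18
Task 1: 18→23
Task 2: 23→25
Sum = 10+18+23+25 = 76.
EDD (increasing due date): Task 3 Task 4 Task 1 Task 2.
Task 3: 0→8
Task 4: 8→18
Task 1: 18→23
Task 2: 23→25
Sum = 8+18+23+25 = 74.
FIFO (arrival order): Task 1 Task 2 Task 3 Task 4.
Task 1: 0→5
Task 2: 5→7
Task 3: 7→15
Task 4: 15→25
Sum = 5+7+15+25 = 52.
LPT 76, EDD 74, FIFO 52 → minimum 52.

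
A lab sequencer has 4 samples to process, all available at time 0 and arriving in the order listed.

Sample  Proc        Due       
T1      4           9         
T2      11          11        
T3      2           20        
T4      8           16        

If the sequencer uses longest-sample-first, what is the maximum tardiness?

LPT (decreasing processing time): T2 T4 T1 T3.
T2: 0→11, due 11, tardiness 0
T4: 11→19, due 16, tardiness 3
T1: 19→23, due 9, tardiness 14
T3: 23→25, due 20, tardiness 5
Maximum = 14.

14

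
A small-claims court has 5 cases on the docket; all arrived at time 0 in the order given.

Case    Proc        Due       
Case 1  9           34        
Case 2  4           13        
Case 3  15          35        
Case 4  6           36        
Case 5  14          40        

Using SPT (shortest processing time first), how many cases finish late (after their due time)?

1

SPT (increasing processing time): Case 2 Case 4 Case 1 Case 5 Case 3.
Case 2: 0→4, due 13, tardiness 0
Case 4: 4→10, due 36, tardiness 0
Case 1: 10→19, due 34, tardiness 0
Case 5: 19→33, due 40, tardiness 0
Case 3: 33→48, due 35, tardiness 13
Late cases: 1.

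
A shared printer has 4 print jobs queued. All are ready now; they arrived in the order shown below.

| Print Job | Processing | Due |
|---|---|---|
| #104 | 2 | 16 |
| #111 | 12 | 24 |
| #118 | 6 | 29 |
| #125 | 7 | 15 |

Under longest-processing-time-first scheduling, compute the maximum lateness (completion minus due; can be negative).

LPT (decreasing processing time): #111 #125 #118 #104.
#111: 0→12, due 24, lateness -12
#125: 12→19, due 15, lateness 4
#118: 19→25, due 29, lateness -4
#104: 25→27, due 16, lateness 11
Maximum = 11.

11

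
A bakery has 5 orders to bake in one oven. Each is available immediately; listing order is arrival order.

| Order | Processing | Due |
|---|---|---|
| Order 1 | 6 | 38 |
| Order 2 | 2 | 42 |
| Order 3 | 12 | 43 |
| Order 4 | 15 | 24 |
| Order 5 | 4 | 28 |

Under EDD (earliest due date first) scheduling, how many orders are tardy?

0

EDD (increasing due date): Order 4 Order 5 Order 1 Order 2 Order 3.
Order 4: 0→15, due 24, tardiness 0
Order 5: 15→19, due 28, tardiness 0
Order 1: 19→25, due 38, tardiness 0
Order 2: 25→27, due 42, tardiness 0
Order 3: 27→39, due 43, tardiness 0
Late orders: 0.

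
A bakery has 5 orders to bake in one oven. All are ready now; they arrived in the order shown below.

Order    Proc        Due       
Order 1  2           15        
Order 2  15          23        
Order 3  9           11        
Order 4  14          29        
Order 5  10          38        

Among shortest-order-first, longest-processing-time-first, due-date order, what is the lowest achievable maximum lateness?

12

SPT (increasing processing time): Order 1 Order 3 Order 5 Order 4 Order 2.
Order 1: 0→2, due 15, lateness -13
Order 3: 2→11, due 11, lateness 0
Order 5: 11→21, due 38, lateness -17
Order 4: 21→35, due 29, lateness 6
Order 2: 35→50, due 23, lateness 27
Maximum = 27.
LPT (decreasing processing time): Order 2 Order 4 Order 5 Order 3 Order 1.
Order 2: 0→15, due 23, lateness -8
Order 4: 15→29, due 29, lateness 0
Order 5: 29→39, due 38, lateness 1
Order 3: 39→48, due 11, lateness 37
Order 1: 48→50, due 15, lateness 35
Maximum = 37.
EDD (increasing due date): Order 3 Order 1 Order 2 Order 4 Order 5.
Order 3: 0→9, due 11, lateness -2
Order 1: 9→11, due 15, lateness -4
Order 2: 11→26, due 23, lateness 3
Order 4: 26→40, due 29, lateness 11
Order 5: 40→50, due 38, lateness 12
Maximum = 12.
SPT 27, LPT 37, EDD 12 → minimum 12.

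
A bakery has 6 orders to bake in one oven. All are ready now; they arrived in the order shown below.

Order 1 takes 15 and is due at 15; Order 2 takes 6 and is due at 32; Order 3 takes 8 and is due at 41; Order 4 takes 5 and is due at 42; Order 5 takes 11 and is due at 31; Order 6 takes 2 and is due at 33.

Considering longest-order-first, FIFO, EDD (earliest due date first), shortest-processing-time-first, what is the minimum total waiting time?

LPT (decreasing processing time): Order 1 Order 5 Order 3 Order 2 Order 4 Order 6.
Order 1: waits 0, runs 0→15
Order 5: waits 15, runs 15→26
Order 3: waits 26, runs 26→34
Order 2: waits 34, runs 34→40
Order 4: waits 40, runs 40→45
Order 6: waits 45, runs 45→47
Sum = 0+15+26+34+40+45 = 160.
FIFO (arrival order): Order 1 Order 2 Order 3 Order 4 Order 5 Order 6.
Order 1: waits 0, runs 0→15
Order 2: waits 15, runs 15→21
Order 3: waits 21, runs 21→29
Order 4: waits 29, runs 29→34
Order 5: waits 34, runs 34→45
Order 6: waits 45, runs 45→47
Sum = 0+15+21+29+34+45 = 144.
EDD (increasing due date): Order 1 Order 5 Order 2 Order 6 Order 3 Order 4.
Order 1: waits 0, runs 0→15
Order 5: waits 15, runs 15→26
Order 2: waits 26, runs 26→32
Order 6: waits 32, runs 32→34
Order 3: waits 34, runs 34→42
Order 4: waits 42, runs 42→47
Sum = 0+15+26+32+34+42 = 149.
SPT (increasing processing time): Order 6 Order 4 Order 2 Order 3 Order 5 Order 1.
Order 6: waits 0, runs 0→2
Order 4: waits 2, runs 2→7
Order 2: waits 7, runs 7→13
Order 3: waits 13, runs 13→21
Order 5: waits 21, runs 21→32
Order 1: waits 32, runs 32→47
Sum = 0+2+7+13+21+32 = 75.
LPT 160, FIFO 144, EDD 149, SPT 75 → minimum 75.

75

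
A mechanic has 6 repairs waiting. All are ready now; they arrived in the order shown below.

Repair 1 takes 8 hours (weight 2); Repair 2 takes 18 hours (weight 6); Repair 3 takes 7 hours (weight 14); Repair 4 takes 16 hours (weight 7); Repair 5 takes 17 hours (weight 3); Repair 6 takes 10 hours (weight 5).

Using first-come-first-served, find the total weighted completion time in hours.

1555

FIFO (arrival order): Repair 1 Repair 2 Repair 3 Repair 4 Repair 5 Repair 6.
Repair 1: finishes 8, weight 2, w·C = 16
Repair 2: finishes 26, weight 6, w·C = 156
Repair 3: finishes 33, weight 14, w·C = 462
Repair 4: finishes 49, weight 7, w·C = 343
Repair 5: finishes 66, weight 3, w·C = 198
Repair 6: finishes 76, weight 5, w·C = 380
Sum = 16+156+462+343+198+380 = 1555.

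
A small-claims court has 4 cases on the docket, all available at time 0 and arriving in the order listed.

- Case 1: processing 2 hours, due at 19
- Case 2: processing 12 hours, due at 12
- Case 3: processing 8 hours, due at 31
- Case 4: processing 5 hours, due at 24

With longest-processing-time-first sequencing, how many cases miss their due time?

LPT (decreasing processing time): Case 2 Case 3 Case 4 Case 1.
Case 2: 0→12, due 12, tardiness 0
Case 3: 12→20, due 31, tardiness 0
Case 4: 20→25, due 24, tardiness 1
Case 1: 25→27, due 19, tardiness 8
Late cases: 2.

2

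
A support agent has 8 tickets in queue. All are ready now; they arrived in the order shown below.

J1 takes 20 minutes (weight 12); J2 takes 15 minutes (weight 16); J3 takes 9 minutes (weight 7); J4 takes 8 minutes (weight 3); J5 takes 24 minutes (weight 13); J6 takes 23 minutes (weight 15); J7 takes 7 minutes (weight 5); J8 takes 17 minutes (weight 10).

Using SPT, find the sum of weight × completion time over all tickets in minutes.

5428

SPT (increasing processing time): J7 J4 J3 J2 J8 J1 J6 J5.
J7: finishes 7, weight 5, w·C = 35
J4: finishes 15, weight 3, w·C = 45
J3: finishes 24, weight 7, w·C = 168
J2: finishes 39, weight 16, w·C = 624
J8: finishes 56, weight 10, w·C = 560
J1: finishes 76, weight 12, w·C = 912
J6: finishes 99, weight 15, w·C = 1485
J5: finishes 123, weight 13, w·C = 1599
Sum = 35+45+168+624+560+912+1485+1599 = 5428.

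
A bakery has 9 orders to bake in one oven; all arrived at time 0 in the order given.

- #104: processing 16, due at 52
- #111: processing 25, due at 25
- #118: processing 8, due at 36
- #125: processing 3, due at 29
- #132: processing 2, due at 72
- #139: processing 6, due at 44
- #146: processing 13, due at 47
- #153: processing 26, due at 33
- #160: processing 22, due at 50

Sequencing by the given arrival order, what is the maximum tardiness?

71

FIFO (arrival order): #104 #111 #118 #125 #132 #139 #146 #153 #160.
#104: 0→16, due 52, tardiness 0
#111: 16→41, due 25, tardiness 16
#118: 41→49, due 36, tardiness 13
#125: 49→52, due 29, tardiness 23
#132: 52→54, due 72, tardiness 0
#139: 54→60, due 44, tardiness 16
#146: 60→73, due 47, tardiness 26
#153: 73→99, due 33, tardiness 66
#160: 99→121, due 50, tardiness 71
Maximum = 71.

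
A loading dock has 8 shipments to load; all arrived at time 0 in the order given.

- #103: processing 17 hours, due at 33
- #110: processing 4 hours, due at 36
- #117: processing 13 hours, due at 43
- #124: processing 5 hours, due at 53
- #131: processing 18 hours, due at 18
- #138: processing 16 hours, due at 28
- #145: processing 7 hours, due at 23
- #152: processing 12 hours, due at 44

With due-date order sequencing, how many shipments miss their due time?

7

EDD (increasing due date): #131 #145 #138 #103 #110 #117 #152 #124.
#131: 0→18, due 18, tardiness 0
#145: 18→25, due 23, tardiness 2
#138: 25→41, due 28, tardiness 13
#103: 41→58, due 33, tardiness 25
#110: 58→62, due 36, tardiness 26
#117: 62→75, due 43, tardiness 32
#152: 75→87, due 44, tardiness 43
#124: 87→92, due 53, tardiness 39
Late shipments: 7.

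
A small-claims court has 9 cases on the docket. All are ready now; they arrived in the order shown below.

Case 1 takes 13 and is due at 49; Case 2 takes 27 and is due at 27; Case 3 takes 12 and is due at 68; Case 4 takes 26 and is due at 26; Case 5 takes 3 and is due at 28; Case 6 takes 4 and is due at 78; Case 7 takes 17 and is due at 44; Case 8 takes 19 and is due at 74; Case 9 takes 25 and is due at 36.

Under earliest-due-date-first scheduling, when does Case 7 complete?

98

EDD (increasing due date): Case 4 Case 2 Case 5 Case 9 Case 7 Case 1 Case 3 Case 8 Case 6.
Case 4: 0→26
Case 2: 26→53
Case 5: 53→56
Case 9: 56→81
Case 7: 81→98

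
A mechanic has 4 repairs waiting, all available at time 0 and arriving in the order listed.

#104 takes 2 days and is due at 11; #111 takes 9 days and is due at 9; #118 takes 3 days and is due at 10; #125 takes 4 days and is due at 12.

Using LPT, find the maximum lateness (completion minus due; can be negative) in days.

LPT (decreasing processing time): #111 #125 #118 #104.
#111: 0→9, due 9, lateness 0
#125: 9→13, due 12, lateness 1
#118: 13→16, due 10, lateness 6
#104: 16→18, due 11, lateness 7
Maximum = 7.

7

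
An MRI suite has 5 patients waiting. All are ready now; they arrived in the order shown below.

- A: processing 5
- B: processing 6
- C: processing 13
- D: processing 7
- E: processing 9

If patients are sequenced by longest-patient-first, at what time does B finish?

LPT (decreasing processing time): C E D B A.
C: 0→13
E: 13→22
D: 22→29
B: 29→35

35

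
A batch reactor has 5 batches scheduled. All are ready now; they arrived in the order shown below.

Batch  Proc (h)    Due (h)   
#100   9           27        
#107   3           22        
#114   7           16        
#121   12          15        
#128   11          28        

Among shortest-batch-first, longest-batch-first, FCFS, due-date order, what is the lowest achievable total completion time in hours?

104

SPT (increasing processing time): #107 #114 #100 #128 #121.
#107: 0→3
#114: 3→10
#100: 10→19
#128: 19→30
#121: 30→42
Sum = 3+10+19+30+42 = 104.
LPT (decreasing processing time): #121 #128 #100 #114 #107.
#121: 0→12
#128: 12→23
#100: 23→32
#114: 32→39
#107: 39→42
Sum = 12+23+32+39+42 = 148.
FIFO (arrival order): #100 #107 #114 #121 #128.
#100: 0→9
#107: 9→12
#114: 12→19
#121: 19→31
#128: 31→42
Sum = 9+12+19+31+42 = 113.
EDD (increasing due date): #121 #114 #107 #100 #128.
#121: 0→12
#114: 12→19
#107: 19→22
#100: 22→31
#128: 31→42
Sum = 12+19+22+31+42 = 126.
SPT 104, LPT 148, FIFO 113, EDD 126 → minimum 104.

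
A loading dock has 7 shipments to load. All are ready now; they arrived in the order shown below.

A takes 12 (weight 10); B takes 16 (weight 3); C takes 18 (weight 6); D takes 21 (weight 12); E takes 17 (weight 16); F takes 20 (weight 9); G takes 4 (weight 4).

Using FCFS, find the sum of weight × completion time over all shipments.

FIFO (arrival order): A B C D E F G.
A: finishes 12, weight 10, w·C = 120
B: finishes 28, weight 3, w·C = 84
C: finishes 46, weight 6, w·C = 276
D: finishes 67, weight 12, w·C = 804
E: finishes 84, weight 16, w·C = 1344
F: finishes 104, weight 9, w·C = 936
G: finishes 108, weight 4, w·C = 432
Sum = 120+84+276+804+1344+936+432 = 3996.

3996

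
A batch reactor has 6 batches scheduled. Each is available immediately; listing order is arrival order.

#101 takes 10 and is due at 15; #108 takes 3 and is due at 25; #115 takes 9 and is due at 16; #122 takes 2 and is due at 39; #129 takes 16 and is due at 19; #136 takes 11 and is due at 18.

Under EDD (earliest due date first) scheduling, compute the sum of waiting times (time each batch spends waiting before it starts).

154

EDD (increasing due date): #101 #115 #136 #129 #108 #122.
#101: waits 0, runs 0→10
#115: waits 10, runs 10→19
#136: waits 19, runs 19→30
#129: waits 30, runs 30→46
#108: waits 46, runs 46→49
#122: waits 49, runs 49→51
Sum = 0+10+19+30+46+49 = 154.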